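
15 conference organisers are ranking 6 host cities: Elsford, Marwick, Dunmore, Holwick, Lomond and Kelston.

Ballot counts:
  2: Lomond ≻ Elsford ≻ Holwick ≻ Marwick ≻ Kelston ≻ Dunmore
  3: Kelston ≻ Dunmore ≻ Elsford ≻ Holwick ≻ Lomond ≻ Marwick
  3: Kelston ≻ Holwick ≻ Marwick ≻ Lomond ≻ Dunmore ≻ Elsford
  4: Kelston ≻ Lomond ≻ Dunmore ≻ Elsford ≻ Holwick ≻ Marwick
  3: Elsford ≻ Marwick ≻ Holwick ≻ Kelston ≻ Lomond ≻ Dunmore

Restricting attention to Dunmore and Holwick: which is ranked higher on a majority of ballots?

Ballots ranking Dunmore above Holwick: 3 + 4 = 7.
Ballots ranking Holwick above Dunmore: 15 − 7 = 8.
Holwick wins the head-to-head 8–7.

Holwick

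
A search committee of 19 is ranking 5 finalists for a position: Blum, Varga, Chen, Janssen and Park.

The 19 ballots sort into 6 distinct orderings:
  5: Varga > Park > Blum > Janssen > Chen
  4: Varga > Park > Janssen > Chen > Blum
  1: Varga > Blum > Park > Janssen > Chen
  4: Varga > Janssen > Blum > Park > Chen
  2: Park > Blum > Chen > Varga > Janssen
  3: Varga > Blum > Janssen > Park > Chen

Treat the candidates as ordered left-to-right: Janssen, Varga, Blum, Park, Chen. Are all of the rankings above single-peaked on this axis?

Axis positions: Janssen=1, Varga=2, Blum=3, Park=4, Chen=5.
Ballot type 1: ranking walks positions 2-4-3-1-5; Park is ranked above Blum even though Blum lies between Park and the peak Varga on the axis — preferences dip and rise again. Not single-peaked.
Ballot type 2: ranking walks positions 2-4-1-5-3; Park is ranked above Blum even though Blum lies between Park and the peak Varga on the axis — preferences dip and rise again. Not single-peaked.
Ballot type 3 (peak Varga at position 2): ranking walks positions 2-3-4-1-5, expanding outward from the peak — single-peaked.
Ballot type 4 (peak Varga at position 2): ranking walks positions 2-1-3-4-5, expanding outward from the peak — single-peaked.
Ballot type 5 (peak Park at position 4): ranking walks positions 4-3-5-2-1, expanding outward from the peak — single-peaked.
Ballot type 6 (peak Varga at position 2): ranking walks positions 2-3-1-4-5, expanding outward from the peak — single-peaked.
Ballot type 1 violates single-peakedness, so the profile is not single-peaked on this axis.

no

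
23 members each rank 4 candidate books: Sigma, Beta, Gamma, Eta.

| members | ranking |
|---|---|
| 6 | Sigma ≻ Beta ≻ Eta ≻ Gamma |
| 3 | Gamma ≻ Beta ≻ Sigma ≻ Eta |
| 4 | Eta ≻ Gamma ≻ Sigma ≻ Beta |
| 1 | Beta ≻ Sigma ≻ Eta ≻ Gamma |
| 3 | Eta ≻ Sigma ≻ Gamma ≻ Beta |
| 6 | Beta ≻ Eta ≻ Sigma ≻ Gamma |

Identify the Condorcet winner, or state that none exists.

none

Pairwise majorities:
Sigma vs Beta: Sigma is ranked higher on 6+4+3 = 13 ballots, Beta on 10. Sigma wins 13–10.
Sigma vs Gamma: Sigma preferred on 6+1+3+6 = 16 ballots; Sigma wins 16–7.
Sigma vs Eta: 6+3+1 = 10 for Sigma, 13 for Eta — Eta by 13–10.
Beta vs Gamma: Beta is ranked higher on 6+1+6 = 13 ballots, Gamma on 10. Beta wins 13–10.
Beta vs Eta: Beta preferred on 6+3+1+6 = 16 ballots; Beta wins 16–7.
Gamma vs Eta: Gamma is ranked higher on 3 ballots, Eta on 20. Eta wins 20–3.
Every book loses at least once (Sigma loses to Eta; Beta loses to Sigma; Gamma loses to Sigma; Eta loses to Beta). The majority relation contains the cycle Sigma → Beta → Eta → Sigma, so there is no Condorcet winner.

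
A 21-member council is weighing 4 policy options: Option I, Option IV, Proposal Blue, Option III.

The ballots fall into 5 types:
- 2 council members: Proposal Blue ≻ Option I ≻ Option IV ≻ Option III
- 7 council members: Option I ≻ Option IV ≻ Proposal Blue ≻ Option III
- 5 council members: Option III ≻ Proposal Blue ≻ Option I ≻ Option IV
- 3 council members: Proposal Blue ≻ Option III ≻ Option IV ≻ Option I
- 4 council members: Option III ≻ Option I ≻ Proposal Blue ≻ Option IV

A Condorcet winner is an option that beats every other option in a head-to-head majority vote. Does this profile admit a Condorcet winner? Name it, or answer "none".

Pairwise majorities:
Option I vs Option IV: Option I, 18–3.
Option I–Proposal Blue: Option I 11–10.
Option I vs Option III: Option I preferred on 2+7 = 9 ballots; Option III wins 12–9.
Option IV–Proposal Blue: Proposal Blue 14–7.
Option IV vs Option III: 9 to 12, Option III.
Proposal Blue–Option III: Proposal Blue 12–9.
Every option loses at least once (Option I loses to Option III; Option IV loses to Option I; Proposal Blue loses to Option I; Option III loses to Proposal Blue). The majority relation contains the cycle Option I > Proposal Blue > Option III > Option I, so there is no Condorcet winner.

none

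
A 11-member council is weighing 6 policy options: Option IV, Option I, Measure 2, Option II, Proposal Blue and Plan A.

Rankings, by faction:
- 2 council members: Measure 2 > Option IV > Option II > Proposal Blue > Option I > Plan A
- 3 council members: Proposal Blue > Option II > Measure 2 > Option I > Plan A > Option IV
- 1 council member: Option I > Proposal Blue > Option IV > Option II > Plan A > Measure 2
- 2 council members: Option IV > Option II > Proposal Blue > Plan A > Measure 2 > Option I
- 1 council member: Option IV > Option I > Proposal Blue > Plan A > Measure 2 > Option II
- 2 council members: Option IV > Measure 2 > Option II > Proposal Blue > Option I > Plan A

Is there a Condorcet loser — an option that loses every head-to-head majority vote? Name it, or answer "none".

Plan A

Pairwise majorities:
Option IV–Option I: Option IV 7–4.
Option IV vs Measure 2: Option IV is ranked higher on 1+2+1+2 = 6 ballots, Measure 2 on 5. Option IV wins 6–5.
Option IV vs Option II: Option IV wins 8–3.
Option IV vs Proposal Blue: Option IV is ranked higher on 2+2+1+2 = 7 ballots, Proposal Blue on 4. Option IV wins 7–4.
Option IV vs Plan A: Option IV is ranked higher on 2+1+2+1+2 = 8 ballots, Plan A on 3. Option IV wins 8–3.
Option I vs Measure 2: 1+1 = 2 for Option I, 9 for Measure 2 — Measure 2 by 9–2.
Option I vs Option II: Option II wins 9–2.
Option I vs Proposal Blue: Proposal Blue wins 9–2.
Option I vs Plan A: Option I is ranked higher on 2+3+1+1+2 = 9 ballots, Plan A on 2. Option I wins 9–2.
Measure 2 vs Option II: Option II wins 6–5.
Measure 2–Proposal Blue: Proposal Blue 7–4.
Measure 2 vs Plan A: 7 to 4, Measure 2.
Option II vs Proposal Blue: Option II preferred on 2+2+2 = 6 ballots; Option II wins 6–5.
Option II–Plan A: Option II 10–1.
Proposal Blue vs Plan A: Proposal Blue preferred on 2+3+1+2+1+2 = 11 ballots; Proposal Blue wins 11–0.
Plan A is beaten in every head-to-head and is the Condorcet loser.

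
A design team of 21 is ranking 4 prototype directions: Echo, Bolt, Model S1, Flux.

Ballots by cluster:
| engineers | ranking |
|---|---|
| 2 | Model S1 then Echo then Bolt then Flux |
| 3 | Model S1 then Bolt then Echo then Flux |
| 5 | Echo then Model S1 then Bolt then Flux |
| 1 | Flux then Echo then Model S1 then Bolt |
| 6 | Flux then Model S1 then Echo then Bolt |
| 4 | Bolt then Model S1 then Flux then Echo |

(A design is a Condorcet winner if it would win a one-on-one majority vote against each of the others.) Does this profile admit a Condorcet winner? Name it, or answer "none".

Head-to-head results (21 engineers):
Echo–Bolt: Echo 14–7.
Echo vs Model S1: Model S1 wins 15–6.
Echo vs Flux: Flux wins 11–10.
Bolt vs Model S1: Model S1, 17–4.
Bolt vs Flux: Bolt, 14–7.
Model S1–Flux: Model S1 14–7.
Only Model S1 has no losses; Model S1 is the Condorcet winner.

Model S1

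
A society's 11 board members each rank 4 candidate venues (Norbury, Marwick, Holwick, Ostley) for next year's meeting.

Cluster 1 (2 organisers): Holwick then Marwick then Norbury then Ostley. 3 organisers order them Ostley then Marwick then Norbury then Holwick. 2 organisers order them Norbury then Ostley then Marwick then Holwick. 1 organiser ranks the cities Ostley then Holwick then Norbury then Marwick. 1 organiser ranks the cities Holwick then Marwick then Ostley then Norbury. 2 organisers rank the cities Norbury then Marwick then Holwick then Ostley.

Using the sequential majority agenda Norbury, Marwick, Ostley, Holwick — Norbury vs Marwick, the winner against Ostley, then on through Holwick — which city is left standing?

Round 1: Norbury vs Marwick — 5–6, Marwick advances.
Round 2: Marwick vs Ostley — 5–6, Ostley advances.
Round 3: Ostley vs Holwick — 6–5, Ostley advances.
Ostley survives the agenda.

Ostley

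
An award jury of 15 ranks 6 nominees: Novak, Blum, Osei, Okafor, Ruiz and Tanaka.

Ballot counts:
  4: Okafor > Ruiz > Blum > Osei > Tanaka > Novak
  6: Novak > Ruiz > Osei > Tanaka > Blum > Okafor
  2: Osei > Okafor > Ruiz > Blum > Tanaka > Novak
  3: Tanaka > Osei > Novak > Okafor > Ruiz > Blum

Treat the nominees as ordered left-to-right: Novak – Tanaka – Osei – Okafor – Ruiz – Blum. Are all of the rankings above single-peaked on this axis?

no

Axis positions: Novak=1, Tanaka=2, Osei=3, Okafor=4, Ruiz=5, Blum=6.
Ballot type 1 (peak Okafor at position 4): ranking walks positions 4-5-6-3-2-1, expanding outward from the peak — single-peaked.
Ballot type 2: ranking walks positions 1-5-3-2-6-4; Ruiz is ranked above Tanaka even though Tanaka lies between Ruiz and the peak Novak on the axis — preferences dip and rise again. Not single-peaked.
Ballot type 3 (peak Osei at position 3): ranking walks positions 3-4-5-6-2-1, expanding outward from the peak — single-peaked.
Ballot type 4 (peak Tanaka at position 2): ranking walks positions 2-3-1-4-5-6, expanding outward from the peak — single-peaked.
Ballot type 2 violates single-peakedness, so the profile is not single-peaked on this axis.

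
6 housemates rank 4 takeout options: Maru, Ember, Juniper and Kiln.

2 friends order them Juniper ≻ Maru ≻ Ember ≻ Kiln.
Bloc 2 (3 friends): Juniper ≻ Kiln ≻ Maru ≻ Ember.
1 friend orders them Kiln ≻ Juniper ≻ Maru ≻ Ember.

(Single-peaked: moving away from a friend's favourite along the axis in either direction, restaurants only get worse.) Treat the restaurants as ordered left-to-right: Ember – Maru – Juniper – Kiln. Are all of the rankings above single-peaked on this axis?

yes

Axis positions: Ember=1, Maru=2, Juniper=3, Kiln=4.
Bloc 1 (peak Juniper at position 3): ranking walks positions 3-2-1-4, expanding outward from the peak — single-peaked.
Bloc 2 (peak Juniper at position 3): ranking walks positions 3-4-2-1, expanding outward from the peak — single-peaked.
Bloc 3 (peak Kiln at position 4): ranking walks positions 4-3-2-1, expanding outward from the peak — single-peaked.
Every ranking is single-peaked on this axis.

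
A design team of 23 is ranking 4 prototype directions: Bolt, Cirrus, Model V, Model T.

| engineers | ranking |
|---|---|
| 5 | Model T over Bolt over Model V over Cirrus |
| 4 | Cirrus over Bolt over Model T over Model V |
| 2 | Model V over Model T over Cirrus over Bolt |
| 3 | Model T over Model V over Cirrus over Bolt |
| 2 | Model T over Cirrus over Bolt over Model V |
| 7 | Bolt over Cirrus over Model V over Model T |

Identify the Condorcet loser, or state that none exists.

Pairwise majorities:
Bolt vs Cirrus: Bolt preferred on 5+7 = 12 ballots; Bolt wins 12–11.
Bolt vs Model V: 5+4+2+7 = 18 for Bolt, 5 for Model V — Bolt by 18–5.
Bolt vs Model T: Model T wins 12–11.
Cirrus vs Model V: Cirrus preferred on 4+2+7 = 13 ballots; Cirrus wins 13–10.
Cirrus vs Model T: 4+7 = 11 for Cirrus, 12 for Model T — Model T by 12–11.
Model V vs Model T: Model V preferred on 2+7 = 9 ballots; Model T wins 14–9.
Only Model V has no wins; Model V is the Condorcet loser.

Model V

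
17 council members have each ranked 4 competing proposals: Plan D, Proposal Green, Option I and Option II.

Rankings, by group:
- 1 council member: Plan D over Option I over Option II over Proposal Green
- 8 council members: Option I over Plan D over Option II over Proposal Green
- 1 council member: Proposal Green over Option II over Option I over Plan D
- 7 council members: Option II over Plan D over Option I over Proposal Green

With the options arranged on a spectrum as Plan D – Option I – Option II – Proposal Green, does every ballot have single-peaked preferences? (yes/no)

Axis positions: Plan D=1, Option I=2, Option II=3, Proposal Green=4.
Group 1 (peak Plan D at position 1): ranking walks positions 1-2-3-4, expanding outward from the peak — single-peaked.
Group 2 (peak Option I at position 2): ranking walks positions 2-1-3-4, expanding outward from the peak — single-peaked.
Group 3 (peak Proposal Green at position 4): ranking walks positions 4-3-2-1, expanding outward from the peak — single-peaked.
Group 4: ranking walks positions 3-1-2-4; Plan D is ranked above Option I even though Option I lies between Plan D and the peak Option II on the axis — preferences dip and rise again. Not single-peaked.
Group 4 violates single-peakedness, so the profile is not single-peaked on this axis.

no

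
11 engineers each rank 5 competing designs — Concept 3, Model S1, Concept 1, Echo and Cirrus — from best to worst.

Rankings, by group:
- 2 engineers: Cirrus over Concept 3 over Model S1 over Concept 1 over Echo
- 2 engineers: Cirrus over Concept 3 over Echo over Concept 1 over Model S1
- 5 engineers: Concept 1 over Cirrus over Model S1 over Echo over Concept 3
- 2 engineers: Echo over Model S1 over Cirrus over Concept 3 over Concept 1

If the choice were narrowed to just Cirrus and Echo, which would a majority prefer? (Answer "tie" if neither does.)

Ballots ranking Cirrus above Echo: 2 + 2 + 5 = 9.
Ballots ranking Echo above Cirrus: 11 − 9 = 2.
Cirrus wins the head-to-head 9–2.

Cirrus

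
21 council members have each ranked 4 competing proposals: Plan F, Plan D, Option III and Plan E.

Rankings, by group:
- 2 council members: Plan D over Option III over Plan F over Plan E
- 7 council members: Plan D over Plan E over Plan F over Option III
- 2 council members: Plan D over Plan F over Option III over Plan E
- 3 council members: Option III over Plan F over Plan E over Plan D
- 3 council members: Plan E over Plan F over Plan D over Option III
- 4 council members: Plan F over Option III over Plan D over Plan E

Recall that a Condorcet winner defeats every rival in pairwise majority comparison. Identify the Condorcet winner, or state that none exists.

Head-to-head results (21 council members):
Plan F vs Plan D: Plan F preferred on 3+3+4 = 10 ballots; Plan D wins 11–10.
Plan F vs Option III: 7+2+3+4 = 16 for Plan F, 5 for Option III — Plan F by 16–5.
Plan F vs Plan E: 11 to 10, Plan F.
Plan D vs Option III: 14 to 7, Plan D.
Plan D vs Plan E: Plan D preferred on 2+7+2+4 = 15 ballots; Plan D wins 15–6.
Option III vs Plan E: 2+2+3+4 = 11 for Option III, 10 for Plan E — Option III by 11–10.
Plan D wins every pairwise contest, so Plan D is the Condorcet winner.

Plan D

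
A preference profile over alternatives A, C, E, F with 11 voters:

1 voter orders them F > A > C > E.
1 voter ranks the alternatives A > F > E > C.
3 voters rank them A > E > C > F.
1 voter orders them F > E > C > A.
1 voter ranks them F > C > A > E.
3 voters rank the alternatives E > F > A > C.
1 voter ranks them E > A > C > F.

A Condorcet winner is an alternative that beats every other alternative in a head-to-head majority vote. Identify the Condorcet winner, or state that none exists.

none

Head-to-head results (11 voters):
A vs C: A wins 9–2.
A vs E: A, 6–5.
A vs F: F, 6–5.
C vs E: E wins 9–2.
C vs F: F wins 7–4.
E–F: E 7–4.
Every alternative loses at least once (A loses to F; C loses to A; E loses to A; F loses to E). The majority relation contains the cycle A > E > F > A, so there is no Condorcet winner.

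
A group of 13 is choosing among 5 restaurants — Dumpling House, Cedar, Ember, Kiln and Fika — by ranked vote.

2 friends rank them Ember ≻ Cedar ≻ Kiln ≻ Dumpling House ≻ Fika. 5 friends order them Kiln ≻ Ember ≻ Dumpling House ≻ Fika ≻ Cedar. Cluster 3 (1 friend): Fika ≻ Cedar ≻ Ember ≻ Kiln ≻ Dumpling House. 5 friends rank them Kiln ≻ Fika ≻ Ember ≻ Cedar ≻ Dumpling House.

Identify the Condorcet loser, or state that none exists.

none

Pairwise majorities:
Dumpling House vs Cedar: Cedar wins 8–5.
Dumpling House vs Ember: Dumpling House is ranked higher on 0 ballots, Ember on 13. Ember wins 13–0.
Dumpling House vs Kiln: Kiln, 13–0.
Dumpling House–Fika: Dumpling House 7–6.
Cedar vs Ember: Ember, 12–1.
Cedar vs Kiln: Kiln, 10–3.
Cedar vs Fika: 2 to 11, Fika.
Ember vs Kiln: Kiln wins 10–3.
Ember vs Fika: 2+5 = 7 for Ember, 6 for Fika — Ember by 7–6.
Kiln vs Fika: Kiln preferred on 2+5+5 = 12 ballots; Kiln wins 12–1.
Each restaurant has at least one pairwise win (Dumpling House beats Fika; Cedar beats Dumpling House; Ember beats Dumpling House; Kiln beats Dumpling House; Fika beats Cedar) — no Condorcet loser.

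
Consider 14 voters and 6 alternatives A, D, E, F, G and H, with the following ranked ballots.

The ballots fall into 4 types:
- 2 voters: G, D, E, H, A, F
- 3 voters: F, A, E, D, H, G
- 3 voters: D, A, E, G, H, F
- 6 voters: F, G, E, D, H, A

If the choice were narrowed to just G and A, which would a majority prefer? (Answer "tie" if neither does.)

G

Ballots ranking G above A: 2 + 6 = 8.
Ballots ranking A above G: 14 − 8 = 6.
G wins the head-to-head 8–6.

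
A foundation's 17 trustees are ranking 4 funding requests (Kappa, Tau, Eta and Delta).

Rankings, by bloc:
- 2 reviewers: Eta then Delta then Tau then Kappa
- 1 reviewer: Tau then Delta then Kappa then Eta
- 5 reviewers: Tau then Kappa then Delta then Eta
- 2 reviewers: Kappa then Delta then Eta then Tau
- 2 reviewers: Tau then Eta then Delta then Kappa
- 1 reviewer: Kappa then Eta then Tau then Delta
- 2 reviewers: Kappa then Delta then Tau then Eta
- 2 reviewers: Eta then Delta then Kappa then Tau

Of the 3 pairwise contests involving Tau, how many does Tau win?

3

Tau against each rival (17 reviewers):
Tau vs Kappa: Tau is ranked higher on 2+1+5+2 = 10 ballots, Kappa on 7. Tau wins 10–7.
Tau vs Eta: Tau wins 10–7.
Tau vs Delta: Tau preferred on 1+5+2+1 = 9 ballots; Tau wins 9–8.
Tau beats Kappa, Eta, Delta — 3 pairwise wins.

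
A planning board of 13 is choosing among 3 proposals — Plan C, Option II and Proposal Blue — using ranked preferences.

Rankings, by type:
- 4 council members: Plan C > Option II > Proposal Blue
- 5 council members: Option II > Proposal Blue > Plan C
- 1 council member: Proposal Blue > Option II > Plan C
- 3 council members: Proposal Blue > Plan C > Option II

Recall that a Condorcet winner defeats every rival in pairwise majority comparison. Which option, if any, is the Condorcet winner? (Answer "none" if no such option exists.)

Pairwise majorities:
Plan C–Option II: Plan C 7–6.
Plan C–Proposal Blue: Proposal Blue 9–4.
Option II–Proposal Blue: Option II 9–4.
Every option loses at least once (Plan C loses to Proposal Blue; Option II loses to Plan C; Proposal Blue loses to Option II). The majority relation contains the cycle Plan C → Option II → Proposal Blue → Plan C, so there is no Condorcet winner.

none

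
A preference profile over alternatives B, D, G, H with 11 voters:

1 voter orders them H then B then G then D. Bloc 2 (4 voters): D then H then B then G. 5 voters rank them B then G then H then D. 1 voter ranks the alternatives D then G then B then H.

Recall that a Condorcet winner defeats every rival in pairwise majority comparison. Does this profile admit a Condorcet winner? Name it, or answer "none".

B

Pairwise majorities:
B vs D: 6 to 5, B.
B vs G: B is ranked higher on 1+4+5 = 10 ballots, G on 1. B wins 10–1.
B vs H: 6 to 5, B.
D vs G: D is ranked higher on 4+1 = 5 ballots, G on 6. G wins 6–5.
D vs H: D is ranked higher on 4+1 = 5 ballots, H on 6. H wins 6–5.
G vs H: G preferred on 5+1 = 6 ballots; G wins 6–5.
Only B has no losses; B is the Condorcet winner.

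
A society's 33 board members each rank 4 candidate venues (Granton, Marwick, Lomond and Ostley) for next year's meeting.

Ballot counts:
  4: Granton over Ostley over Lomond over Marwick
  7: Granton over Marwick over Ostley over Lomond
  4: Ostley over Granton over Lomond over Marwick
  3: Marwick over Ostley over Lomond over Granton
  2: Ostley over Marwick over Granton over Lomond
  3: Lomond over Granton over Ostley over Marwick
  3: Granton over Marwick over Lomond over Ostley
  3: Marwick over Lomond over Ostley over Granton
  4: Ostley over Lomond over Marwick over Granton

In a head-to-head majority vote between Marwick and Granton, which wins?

Ballots ranking Marwick above Granton: 3 + 2 + 3 + 4 = 12.
Ballots ranking Granton above Marwick: 33 − 12 = 21.
Granton wins the head-to-head 21–12.

Granton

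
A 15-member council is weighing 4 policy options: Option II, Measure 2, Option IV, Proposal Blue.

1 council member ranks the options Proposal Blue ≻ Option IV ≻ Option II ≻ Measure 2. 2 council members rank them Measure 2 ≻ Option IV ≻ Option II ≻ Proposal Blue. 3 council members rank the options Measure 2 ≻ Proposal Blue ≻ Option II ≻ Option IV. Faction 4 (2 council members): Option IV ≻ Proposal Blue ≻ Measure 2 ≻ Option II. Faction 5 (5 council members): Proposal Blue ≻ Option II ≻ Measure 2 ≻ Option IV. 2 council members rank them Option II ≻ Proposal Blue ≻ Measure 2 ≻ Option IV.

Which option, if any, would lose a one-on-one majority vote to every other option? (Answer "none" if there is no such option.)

Option IV

Head-to-head results (15 council members):
Option II vs Measure 2: Option II, 8–7.
Option II vs Option IV: 3+5+2 = 10 for Option II, 5 for Option IV — Option II by 10–5.
Option II vs Proposal Blue: 2+2 = 4 for Option II, 11 for Proposal Blue — Proposal Blue by 11–4.
Measure 2 vs Option IV: Measure 2 preferred on 2+3+5+2 = 12 ballots; Measure 2 wins 12–3.
Measure 2 vs Proposal Blue: Proposal Blue, 10–5.
Option IV vs Proposal Blue: 2+2 = 4 for Option IV, 11 for Proposal Blue — Proposal Blue by 11–4.
Only Option IV has no wins; Option IV is the Condorcet loser.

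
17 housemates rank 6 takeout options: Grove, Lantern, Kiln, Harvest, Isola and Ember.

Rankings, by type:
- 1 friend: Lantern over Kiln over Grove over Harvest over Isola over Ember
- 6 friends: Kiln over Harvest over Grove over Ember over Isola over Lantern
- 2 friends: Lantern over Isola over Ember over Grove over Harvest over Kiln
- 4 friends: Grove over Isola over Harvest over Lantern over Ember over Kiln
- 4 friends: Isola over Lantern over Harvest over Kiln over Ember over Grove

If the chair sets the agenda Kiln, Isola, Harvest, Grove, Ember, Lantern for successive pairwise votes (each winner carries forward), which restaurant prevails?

Grove

Round 1: Kiln vs Isola — 7–10, Isola advances.
Round 2: Isola vs Harvest — 10–7, Isola advances.
Round 3: Isola vs Grove — 6–11, Grove advances.
Round 4: Grove vs Ember — 11–6, Grove advances.
Round 5: Grove vs Lantern — 10–7, Grove advances.
Grove survives the agenda.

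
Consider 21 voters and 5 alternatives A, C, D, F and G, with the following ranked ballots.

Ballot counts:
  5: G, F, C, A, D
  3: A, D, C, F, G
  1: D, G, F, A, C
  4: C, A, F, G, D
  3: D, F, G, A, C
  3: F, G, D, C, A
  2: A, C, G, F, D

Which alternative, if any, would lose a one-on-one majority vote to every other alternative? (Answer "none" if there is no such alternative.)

D

Head-to-head results (21 voters):
A vs C: A preferred on 3+1+3+2 = 9 ballots; C wins 12–9.
A vs D: A, 14–7.
A vs F: 9 to 12, F.
A vs G: 9 to 12, G.
C vs D: C, 11–10.
C vs F: F wins 12–9.
C vs G: C is ranked higher on 3+4+2 = 9 ballots, G on 12. G wins 12–9.
D vs F: F, 14–7.
D vs G: D is ranked higher on 3+1+3 = 7 ballots, G on 14. G wins 14–7.
F–G: F 13–8.
Only D has no wins; D is the Condorcet loser.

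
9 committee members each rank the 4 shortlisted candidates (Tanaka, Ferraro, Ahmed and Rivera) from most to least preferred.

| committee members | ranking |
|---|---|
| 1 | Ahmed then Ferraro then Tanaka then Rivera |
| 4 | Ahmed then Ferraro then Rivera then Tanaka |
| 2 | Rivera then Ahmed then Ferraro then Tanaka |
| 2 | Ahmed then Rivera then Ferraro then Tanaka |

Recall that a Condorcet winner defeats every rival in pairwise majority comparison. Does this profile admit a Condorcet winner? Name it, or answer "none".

Ahmed

Check each pair by majority over 9 ballots:
Tanaka vs Ferraro: 0 for Tanaka, 9 for Ferraro — Ferraro by 9–0.
Tanaka vs Ahmed: 0 for Tanaka, 9 for Ahmed — Ahmed by 9–0.
Tanaka vs Rivera: Tanaka preferred on 1 ballot; Rivera wins 8–1.
Ferraro vs Ahmed: 0 for Ferraro, 9 for Ahmed — Ahmed by 9–0.
Ferraro vs Rivera: 1+4 = 5 for Ferraro, 4 for Rivera — Ferraro by 5–4.
Ahmed vs Rivera: Ahmed preferred on 1+4+2 = 7 ballots; Ahmed wins 7–2.
Ahmed beats each of Tanaka, Ferraro, Rivera — Ahmed is the Condorcet winner.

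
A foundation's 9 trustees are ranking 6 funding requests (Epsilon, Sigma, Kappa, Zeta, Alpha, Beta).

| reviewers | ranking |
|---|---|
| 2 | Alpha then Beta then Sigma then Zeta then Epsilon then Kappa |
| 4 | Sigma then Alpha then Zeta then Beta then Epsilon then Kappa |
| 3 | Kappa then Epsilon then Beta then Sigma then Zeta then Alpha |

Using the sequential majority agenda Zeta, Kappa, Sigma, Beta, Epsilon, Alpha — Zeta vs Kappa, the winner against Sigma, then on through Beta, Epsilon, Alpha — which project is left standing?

Round 1: Zeta vs Kappa — 6–3, Zeta advances.
Round 2: Zeta vs Sigma — 0–9, Sigma advances.
Round 3: Sigma vs Beta — 4–5, Beta advances.
Round 4: Beta vs Epsilon — 6–3, Beta advances.
Round 5: Beta vs Alpha — 3–6, Alpha advances.
The agenda winner is Alpha.

Alpha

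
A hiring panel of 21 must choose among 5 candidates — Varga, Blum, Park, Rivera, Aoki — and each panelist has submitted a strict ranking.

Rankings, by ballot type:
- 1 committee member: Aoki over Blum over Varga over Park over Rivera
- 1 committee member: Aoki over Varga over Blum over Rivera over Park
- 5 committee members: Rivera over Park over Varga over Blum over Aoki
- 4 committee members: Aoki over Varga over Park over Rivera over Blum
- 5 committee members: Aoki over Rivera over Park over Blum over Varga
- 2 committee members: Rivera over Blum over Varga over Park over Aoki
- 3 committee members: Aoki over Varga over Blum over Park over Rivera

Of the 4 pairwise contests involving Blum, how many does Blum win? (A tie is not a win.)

0

Blum against each rival (21 committee members):
Blum vs Varga: Varga wins 13–8.
Blum–Park: Park 14–7.
Blum vs Rivera: 5 to 16, Rivera.
Blum vs Aoki: Blum is ranked higher on 5+2 = 7 ballots, Aoki on 14. Aoki wins 14–7.
Blum beats no one; loses to Varga, Park, Rivera, Aoki — 0 pairwise wins.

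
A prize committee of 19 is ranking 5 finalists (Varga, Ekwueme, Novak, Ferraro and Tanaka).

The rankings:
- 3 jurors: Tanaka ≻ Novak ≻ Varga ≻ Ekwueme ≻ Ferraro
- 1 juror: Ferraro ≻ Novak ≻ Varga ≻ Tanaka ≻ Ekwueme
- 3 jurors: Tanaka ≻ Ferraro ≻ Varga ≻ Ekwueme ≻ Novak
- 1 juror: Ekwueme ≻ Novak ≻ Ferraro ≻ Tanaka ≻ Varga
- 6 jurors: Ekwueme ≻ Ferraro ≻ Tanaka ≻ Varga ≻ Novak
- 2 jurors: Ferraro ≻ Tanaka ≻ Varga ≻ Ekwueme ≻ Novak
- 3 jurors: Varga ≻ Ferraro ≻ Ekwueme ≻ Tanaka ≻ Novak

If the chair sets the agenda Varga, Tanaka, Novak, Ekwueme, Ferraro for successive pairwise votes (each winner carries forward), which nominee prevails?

Round 1: Varga vs Tanaka — 4–15, Tanaka advances.
Round 2: Tanaka vs Novak — 17–2, Tanaka advances.
Round 3: Tanaka vs Ekwueme — 9–10, Ekwueme advances.
Round 4: Ekwueme vs Ferraro — 10–9, Ekwueme advances.
The agenda winner is Ekwueme.

Ekwueme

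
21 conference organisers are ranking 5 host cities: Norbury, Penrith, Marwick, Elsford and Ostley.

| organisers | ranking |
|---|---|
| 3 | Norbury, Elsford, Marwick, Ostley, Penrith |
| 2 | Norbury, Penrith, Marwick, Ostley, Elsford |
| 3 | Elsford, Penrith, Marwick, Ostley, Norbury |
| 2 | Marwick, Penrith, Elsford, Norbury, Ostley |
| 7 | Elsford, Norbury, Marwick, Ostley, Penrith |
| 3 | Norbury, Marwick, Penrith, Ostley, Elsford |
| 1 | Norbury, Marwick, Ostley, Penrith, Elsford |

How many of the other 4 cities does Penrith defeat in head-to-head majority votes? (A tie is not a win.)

Penrith against each rival (21 organisers):
Penrith vs Norbury: Penrith is ranked higher on 3+2 = 5 ballots, Norbury on 16. Norbury wins 16–5.
Penrith vs Marwick: Penrith preferred on 2+3 = 5 ballots; Marwick wins 16–5.
Penrith vs Elsford: Elsford wins 13–8.
Penrith–Ostley: Ostley 11–10.
Penrith beats no one; loses to Norbury, Marwick, Elsford, Ostley — 0 pairwise wins.

0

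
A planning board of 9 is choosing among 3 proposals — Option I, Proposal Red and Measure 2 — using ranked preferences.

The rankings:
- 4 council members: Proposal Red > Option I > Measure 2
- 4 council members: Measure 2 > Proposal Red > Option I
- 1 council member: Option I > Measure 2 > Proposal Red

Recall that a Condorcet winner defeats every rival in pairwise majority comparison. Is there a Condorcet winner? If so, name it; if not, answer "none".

none

Pairwise majorities:
Option I vs Proposal Red: 1 to 8, Proposal Red.
Option I vs Measure 2: 5 to 4, Option I.
Proposal Red vs Measure 2: Proposal Red is ranked higher on 4 ballots, Measure 2 on 5. Measure 2 wins 5–4.
Every option loses at least once (Option I loses to Proposal Red; Proposal Red loses to Measure 2; Measure 2 loses to Option I). The majority relation contains the cycle Option I > Measure 2 > Proposal Red > Option I, so there is no Condorcet winner.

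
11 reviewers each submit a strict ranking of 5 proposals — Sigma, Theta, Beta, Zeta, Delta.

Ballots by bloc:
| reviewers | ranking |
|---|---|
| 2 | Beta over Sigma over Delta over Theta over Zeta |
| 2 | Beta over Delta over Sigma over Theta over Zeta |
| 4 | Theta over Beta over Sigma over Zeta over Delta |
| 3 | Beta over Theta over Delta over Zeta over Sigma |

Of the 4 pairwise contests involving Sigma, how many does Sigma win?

Sigma against each rival (11 reviewers):
Sigma vs Theta: Sigma preferred on 2+2 = 4 ballots; Theta wins 7–4.
Sigma vs Beta: Beta, 11–0.
Sigma vs Zeta: Sigma wins 8–3.
Sigma vs Delta: Sigma, 6–5.
Sigma beats Zeta, Delta; loses to Theta, Beta — 2 pairwise wins.

2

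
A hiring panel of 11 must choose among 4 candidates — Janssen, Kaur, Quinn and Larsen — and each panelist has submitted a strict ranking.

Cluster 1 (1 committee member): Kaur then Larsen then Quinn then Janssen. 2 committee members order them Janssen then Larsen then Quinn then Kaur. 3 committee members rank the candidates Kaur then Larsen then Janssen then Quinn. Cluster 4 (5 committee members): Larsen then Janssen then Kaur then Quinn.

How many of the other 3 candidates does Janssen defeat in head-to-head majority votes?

Janssen against each rival (11 committee members):
Janssen vs Kaur: 7 to 4, Janssen.
Janssen vs Quinn: Janssen is ranked higher on 2+3+5 = 10 ballots, Quinn on 1. Janssen wins 10–1.
Janssen vs Larsen: Larsen wins 9–2.
Janssen beats Kaur, Quinn; loses to Larsen — 2 pairwise wins.

2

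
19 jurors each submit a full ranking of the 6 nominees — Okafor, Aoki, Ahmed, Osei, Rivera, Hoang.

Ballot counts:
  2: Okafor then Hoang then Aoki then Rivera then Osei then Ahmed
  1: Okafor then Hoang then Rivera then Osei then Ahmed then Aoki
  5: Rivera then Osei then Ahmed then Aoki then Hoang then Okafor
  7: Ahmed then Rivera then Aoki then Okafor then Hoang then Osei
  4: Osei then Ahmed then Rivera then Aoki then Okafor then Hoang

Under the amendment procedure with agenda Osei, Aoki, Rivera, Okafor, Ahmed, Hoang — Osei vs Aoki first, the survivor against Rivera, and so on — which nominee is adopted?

Ahmed

Round 1: Osei vs Aoki — 10–9, Osei advances.
Round 2: Osei vs Rivera — 4–15, Rivera advances.
Round 3: Rivera vs Okafor — 16–3, Rivera advances.
Round 4: Rivera vs Ahmed — 8–11, Ahmed advances.
Round 5: Ahmed vs Hoang — 16–3, Ahmed advances.
Ahmed survives the agenda.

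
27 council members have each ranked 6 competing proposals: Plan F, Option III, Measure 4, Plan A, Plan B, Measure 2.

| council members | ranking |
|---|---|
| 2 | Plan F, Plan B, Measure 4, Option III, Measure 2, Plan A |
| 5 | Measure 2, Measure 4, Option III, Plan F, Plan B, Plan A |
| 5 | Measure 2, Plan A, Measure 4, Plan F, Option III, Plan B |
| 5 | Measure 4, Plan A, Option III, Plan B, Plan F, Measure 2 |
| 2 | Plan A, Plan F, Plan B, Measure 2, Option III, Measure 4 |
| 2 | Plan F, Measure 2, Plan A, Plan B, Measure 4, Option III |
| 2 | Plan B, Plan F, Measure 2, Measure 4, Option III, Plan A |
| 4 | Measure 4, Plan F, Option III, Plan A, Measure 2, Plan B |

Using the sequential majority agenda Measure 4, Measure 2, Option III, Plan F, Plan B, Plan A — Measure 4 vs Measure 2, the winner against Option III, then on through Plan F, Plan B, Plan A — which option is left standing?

Round 1: Measure 4 vs Measure 2 — 11–16, Measure 2 advances.
Round 2: Measure 2 vs Option III — 16–11, Measure 2 advances.
Round 3: Measure 2 vs Plan F — 10–17, Plan F advances.
Round 4: Plan F vs Plan B — 20–7, Plan F advances.
Round 5: Plan F vs Plan A — 15–12, Plan F advances.
The agenda winner is Plan F.

Plan F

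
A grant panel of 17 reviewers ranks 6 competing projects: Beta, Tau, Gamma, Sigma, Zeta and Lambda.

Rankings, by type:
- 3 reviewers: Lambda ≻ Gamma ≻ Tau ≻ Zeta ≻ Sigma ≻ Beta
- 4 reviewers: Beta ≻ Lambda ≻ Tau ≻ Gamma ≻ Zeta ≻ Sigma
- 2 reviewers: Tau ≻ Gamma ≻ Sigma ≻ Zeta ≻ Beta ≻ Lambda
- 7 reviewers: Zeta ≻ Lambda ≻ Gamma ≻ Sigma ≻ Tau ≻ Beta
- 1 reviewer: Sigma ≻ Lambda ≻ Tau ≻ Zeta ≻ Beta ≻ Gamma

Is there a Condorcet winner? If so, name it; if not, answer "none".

Head-to-head results (17 reviewers):
Beta vs Tau: 4 for Beta, 13 for Tau — Tau by 13–4.
Beta vs Gamma: 5 to 12, Gamma.
Beta vs Sigma: Beta is ranked higher on 4 ballots, Sigma on 13. Sigma wins 13–4.
Beta vs Zeta: 4 to 13, Zeta.
Beta vs Lambda: Beta preferred on 4+2 = 6 ballots; Lambda wins 11–6.
Tau vs Gamma: Tau preferred on 4+2+1 = 7 ballots; Gamma wins 10–7.
Tau vs Sigma: 9 to 8, Tau.
Tau vs Zeta: 10 to 7, Tau.
Tau vs Lambda: Tau preferred on 2 ballots; Lambda wins 15–2.
Gamma vs Sigma: 3+4+2+7 = 16 for Gamma, 1 for Sigma — Gamma by 16–1.
Gamma vs Zeta: 3+4+2 = 9 for Gamma, 8 for Zeta — Gamma by 9–8.
Gamma vs Lambda: Gamma preferred on 2 ballots; Lambda wins 15–2.
Sigma vs Zeta: 2+1 = 3 for Sigma, 14 for Zeta — Zeta by 14–3.
Sigma vs Lambda: Sigma preferred on 2+1 = 3 ballots; Lambda wins 14–3.
Zeta vs Lambda: 2+7 = 9 for Zeta, 8 for Lambda — Zeta by 9–8.
Each project drops at least one matchup (Beta loses to Tau; Tau loses to Gamma; Gamma loses to Lambda; Sigma loses to Tau; Zeta loses to Tau; Lambda loses to Zeta); the cycle Tau beats Zeta beats Lambda beats Tau rules out a Condorcet winner.

none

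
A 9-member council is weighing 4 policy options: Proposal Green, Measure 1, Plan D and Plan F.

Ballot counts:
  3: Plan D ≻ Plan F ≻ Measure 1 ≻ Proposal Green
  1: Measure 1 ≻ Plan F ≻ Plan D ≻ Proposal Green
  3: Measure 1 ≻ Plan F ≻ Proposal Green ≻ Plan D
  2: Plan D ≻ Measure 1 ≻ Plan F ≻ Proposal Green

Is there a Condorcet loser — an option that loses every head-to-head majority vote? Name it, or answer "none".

Head-to-head results (9 council members):
Proposal Green vs Measure 1: Proposal Green preferred on 0 ballots; Measure 1 wins 9–0.
Proposal Green vs Plan D: Plan D, 6–3.
Proposal Green vs Plan F: Plan F, 9–0.
Measure 1 vs Plan D: 4 to 5, Plan D.
Measure 1–Plan F: Measure 1 6–3.
Plan D–Plan F: Plan D 5–4.
Proposal Green loses to every other option — it is the Condorcet loser.

Proposal Green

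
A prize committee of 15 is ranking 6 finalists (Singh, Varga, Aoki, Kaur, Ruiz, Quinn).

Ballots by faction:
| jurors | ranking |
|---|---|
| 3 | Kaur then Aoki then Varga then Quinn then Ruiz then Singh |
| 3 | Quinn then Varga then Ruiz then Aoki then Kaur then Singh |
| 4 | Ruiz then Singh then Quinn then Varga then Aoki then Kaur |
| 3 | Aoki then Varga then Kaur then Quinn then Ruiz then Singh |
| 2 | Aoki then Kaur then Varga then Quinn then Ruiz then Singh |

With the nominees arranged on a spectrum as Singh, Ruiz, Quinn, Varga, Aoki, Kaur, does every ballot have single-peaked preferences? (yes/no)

yes

Axis positions: Singh=1, Ruiz=2, Quinn=3, Varga=4, Aoki=5, Kaur=6.
Faction 1 (peak Kaur at position 6): ranking walks positions 6-5-4-3-2-1, expanding outward from the peak — single-peaked.
Faction 2 (peak Quinn at position 3): ranking walks positions 3-4-2-5-6-1, expanding outward from the peak — single-peaked.
Faction 3 (peak Ruiz at position 2): ranking walks positions 2-1-3-4-5-6, expanding outward from the peak — single-peaked.
Faction 4 (peak Aoki at position 5): ranking walks positions 5-4-6-3-2-1, expanding outward from the peak — single-peaked.
Faction 5 (peak Aoki at position 5): ranking walks positions 5-6-4-3-2-1, expanding outward from the peak — single-peaked.
Every ranking is single-peaked on this axis.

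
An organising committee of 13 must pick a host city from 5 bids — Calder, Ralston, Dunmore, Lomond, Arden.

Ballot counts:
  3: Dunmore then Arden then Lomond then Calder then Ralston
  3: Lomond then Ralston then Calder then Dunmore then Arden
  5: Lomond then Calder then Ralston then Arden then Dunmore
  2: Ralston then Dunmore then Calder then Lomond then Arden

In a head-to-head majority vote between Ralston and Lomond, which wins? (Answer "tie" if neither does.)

Lomond

Ballots ranking Ralston above Lomond: 2.
Ballots ranking Lomond above Ralston: 13 − 2 = 11.
Lomond wins the head-to-head 11–2.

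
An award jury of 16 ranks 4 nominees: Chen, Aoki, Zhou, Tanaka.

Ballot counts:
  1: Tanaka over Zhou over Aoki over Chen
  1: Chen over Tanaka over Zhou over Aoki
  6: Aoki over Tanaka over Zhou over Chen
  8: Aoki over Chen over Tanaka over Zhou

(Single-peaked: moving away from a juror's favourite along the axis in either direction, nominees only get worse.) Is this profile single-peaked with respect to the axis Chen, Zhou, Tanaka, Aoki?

no

Axis positions: Chen=1, Zhou=2, Tanaka=3, Aoki=4.
Bloc 1 (peak Tanaka at position 3): ranking walks positions 3-2-4-1, expanding outward from the peak — single-peaked.
Bloc 2: ranking walks positions 1-3-2-4; Tanaka is ranked above Zhou even though Zhou lies between Tanaka and the peak Chen on the axis — preferences dip and rise again. Not single-peaked.
Bloc 3 (peak Aoki at position 4): ranking walks positions 4-3-2-1, expanding outward from the peak — single-peaked.
Bloc 4: ranking walks positions 4-1-3-2; Chen is ranked above Tanaka even though Tanaka lies between Chen and the peak Aoki on the axis — preferences dip and rise again. Not single-peaked.
Bloc 2 violates single-peakedness, so the profile is not single-peaked on this axis.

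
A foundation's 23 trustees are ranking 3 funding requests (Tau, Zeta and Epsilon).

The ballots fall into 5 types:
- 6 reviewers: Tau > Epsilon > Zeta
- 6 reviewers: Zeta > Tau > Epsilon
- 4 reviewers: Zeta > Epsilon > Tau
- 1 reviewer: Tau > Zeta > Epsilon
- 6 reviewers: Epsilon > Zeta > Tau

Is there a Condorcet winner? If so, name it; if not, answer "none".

Head-to-head results (23 reviewers):
Tau vs Zeta: Tau is ranked higher on 6+1 = 7 ballots, Zeta on 16. Zeta wins 16–7.
Tau vs Epsilon: 6+6+1 = 13 for Tau, 10 for Epsilon — Tau by 13–10.
Zeta vs Epsilon: 6+4+1 = 11 for Zeta, 12 for Epsilon — Epsilon by 12–11.
No project is unbeaten: Tau loses to Zeta; Zeta loses to Epsilon; Epsilon loses to Tau. In particular Tau beats Epsilon beats Zeta beats Tau is a majority cycle — no Condorcet winner exists.

none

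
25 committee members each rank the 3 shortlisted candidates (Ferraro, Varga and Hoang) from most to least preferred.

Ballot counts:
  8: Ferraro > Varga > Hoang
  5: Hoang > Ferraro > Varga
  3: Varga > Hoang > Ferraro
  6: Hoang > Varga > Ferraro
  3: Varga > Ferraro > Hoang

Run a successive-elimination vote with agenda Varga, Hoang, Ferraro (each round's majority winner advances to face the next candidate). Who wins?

Ferraro

Round 1: Varga vs Hoang — 14–11, Varga advances.
Round 2: Varga vs Ferraro — 12–13, Ferraro advances.
The agenda winner is Ferraro.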